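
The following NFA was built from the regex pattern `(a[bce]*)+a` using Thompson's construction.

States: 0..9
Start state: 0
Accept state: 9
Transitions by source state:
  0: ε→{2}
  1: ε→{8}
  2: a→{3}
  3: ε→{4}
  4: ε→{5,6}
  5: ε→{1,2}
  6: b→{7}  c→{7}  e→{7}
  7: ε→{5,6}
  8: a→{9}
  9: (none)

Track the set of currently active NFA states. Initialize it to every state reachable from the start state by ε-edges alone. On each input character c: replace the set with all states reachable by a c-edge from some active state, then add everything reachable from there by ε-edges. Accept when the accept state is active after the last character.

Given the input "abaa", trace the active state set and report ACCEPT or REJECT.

start: ε-closure({0}) = {0,2}
'a' @ 1: {1,2,3,4,5,6,8}
'b' @ 2: {1,2,5,6,7,8}
'a' @ 3: {1,2,3,4,5,6,8,9}  (accept∈set)
'a' @ 4: {1,2,3,4,5,6,8,9}  (accept∈set)
after full input: {1,2,3,4,5,6,8,9}  (accept=9 in)

Answer: ACCEPT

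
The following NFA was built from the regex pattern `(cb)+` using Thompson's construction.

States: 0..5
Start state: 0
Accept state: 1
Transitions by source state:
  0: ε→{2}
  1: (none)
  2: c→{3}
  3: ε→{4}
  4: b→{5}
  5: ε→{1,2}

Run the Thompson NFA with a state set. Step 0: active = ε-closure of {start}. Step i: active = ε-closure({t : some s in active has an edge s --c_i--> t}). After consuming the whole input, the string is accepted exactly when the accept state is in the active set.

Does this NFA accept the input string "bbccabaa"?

Answer: REJECT

Derivation:
start: ε-closure({0}) = {0,2}
'b' @ 1: {}  — no active states
rest 'bccabaa' ignored (set empty)
after full input: {}  (accept=1 not in)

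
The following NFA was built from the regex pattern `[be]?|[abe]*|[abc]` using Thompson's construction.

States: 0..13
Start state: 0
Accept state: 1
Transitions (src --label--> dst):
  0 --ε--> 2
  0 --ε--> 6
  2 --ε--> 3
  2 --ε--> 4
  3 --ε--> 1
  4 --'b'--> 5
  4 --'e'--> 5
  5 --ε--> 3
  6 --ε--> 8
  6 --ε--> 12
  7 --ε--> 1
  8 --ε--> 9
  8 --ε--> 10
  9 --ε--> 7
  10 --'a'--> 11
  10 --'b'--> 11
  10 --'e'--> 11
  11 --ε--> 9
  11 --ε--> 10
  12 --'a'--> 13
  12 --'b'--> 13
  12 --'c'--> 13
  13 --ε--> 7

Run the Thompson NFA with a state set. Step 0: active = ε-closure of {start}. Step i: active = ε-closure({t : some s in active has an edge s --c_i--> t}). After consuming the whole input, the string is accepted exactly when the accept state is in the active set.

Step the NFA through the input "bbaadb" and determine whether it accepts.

S₀ = ε-closure({0}) = {0,1,2,3,4,6,7,8,9,10,12}
'b' @ 1: {1,3,5,7,9,10,11,13}  ✓accept
'b' @ 2: {1,7,9,10,11}  ✓accept
'a' @ 3: {1,7,9,10,11}  ✓accept
'a' @ 4: {1,7,9,10,11}  ✓accept
'd' @ 5: {}  — no active states
rest 'b' ignored (set empty)
after full input: {}  (accept=1 not in)

Answer: REJECT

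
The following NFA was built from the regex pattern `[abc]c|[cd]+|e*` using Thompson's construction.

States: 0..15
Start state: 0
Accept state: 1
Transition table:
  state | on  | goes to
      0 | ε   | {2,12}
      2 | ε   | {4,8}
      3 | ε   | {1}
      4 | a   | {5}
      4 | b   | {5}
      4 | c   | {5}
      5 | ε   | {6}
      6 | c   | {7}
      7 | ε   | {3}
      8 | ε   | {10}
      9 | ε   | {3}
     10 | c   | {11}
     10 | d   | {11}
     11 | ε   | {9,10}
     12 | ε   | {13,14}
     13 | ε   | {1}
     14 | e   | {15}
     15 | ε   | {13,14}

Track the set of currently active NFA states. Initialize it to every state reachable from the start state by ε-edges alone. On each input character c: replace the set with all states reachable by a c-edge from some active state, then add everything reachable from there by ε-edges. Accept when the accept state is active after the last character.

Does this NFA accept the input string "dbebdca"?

start: ε-closure({0}) = {0,1,2,4,8,10,12,13,14}
'd' @ 1: {1,3,9,10,11}  (accept∈set)
'b' @ 2: {}  — dead — no transitions
rest 'ebdca' ignored (set empty)
after full input: {}  (accept=1 not in)

Answer: REJECT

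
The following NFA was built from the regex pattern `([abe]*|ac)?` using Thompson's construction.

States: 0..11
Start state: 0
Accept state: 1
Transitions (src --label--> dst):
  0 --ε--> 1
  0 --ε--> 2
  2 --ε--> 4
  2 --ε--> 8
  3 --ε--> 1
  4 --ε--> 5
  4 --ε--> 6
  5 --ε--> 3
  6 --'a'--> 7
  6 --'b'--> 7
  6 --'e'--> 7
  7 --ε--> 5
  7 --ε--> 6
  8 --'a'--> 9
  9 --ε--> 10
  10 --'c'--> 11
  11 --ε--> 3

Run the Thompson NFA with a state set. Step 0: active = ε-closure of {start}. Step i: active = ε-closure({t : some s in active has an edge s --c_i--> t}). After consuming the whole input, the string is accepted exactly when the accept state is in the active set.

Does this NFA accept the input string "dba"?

Answer: REJECT

Trace:
initial (ε-close {0}): {0,1,2,3,4,5,6,8}
'd' @ 1: {}  — state set empty
rest 'ba' ignored (set empty)
after full input: {}  (accept=1 not in)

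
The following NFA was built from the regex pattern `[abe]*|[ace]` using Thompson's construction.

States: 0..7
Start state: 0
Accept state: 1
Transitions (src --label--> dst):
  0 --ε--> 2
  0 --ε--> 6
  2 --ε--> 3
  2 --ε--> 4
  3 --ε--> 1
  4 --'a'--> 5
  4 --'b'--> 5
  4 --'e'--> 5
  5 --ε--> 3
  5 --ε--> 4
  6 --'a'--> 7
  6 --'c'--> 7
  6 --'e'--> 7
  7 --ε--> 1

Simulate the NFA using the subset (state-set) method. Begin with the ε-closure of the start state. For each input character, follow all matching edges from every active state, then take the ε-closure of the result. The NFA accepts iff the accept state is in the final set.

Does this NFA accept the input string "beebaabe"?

Answer: ACCEPT

Trace:
initial (ε-close {0}): {0,1,2,3,4,6}
'b' @ 1: {1,3,4,5}  (accept∈set)
'e' @ 2: {1,3,4,5}  (accept∈set)
'e' @ 3: {1,3,4,5}  (accept∈set)
'b' @ 4: {1,3,4,5}  (accept∈set)
'a' @ 5: {1,3,4,5}  (accept∈set)
'a' @ 6: {1,3,4,5}  (accept∈set)
'b' @ 7: {1,3,4,5}  (accept∈set)
'e' @ 8: {1,3,4,5}  (accept∈set)
final: {1,3,4,5}; accept 1 in set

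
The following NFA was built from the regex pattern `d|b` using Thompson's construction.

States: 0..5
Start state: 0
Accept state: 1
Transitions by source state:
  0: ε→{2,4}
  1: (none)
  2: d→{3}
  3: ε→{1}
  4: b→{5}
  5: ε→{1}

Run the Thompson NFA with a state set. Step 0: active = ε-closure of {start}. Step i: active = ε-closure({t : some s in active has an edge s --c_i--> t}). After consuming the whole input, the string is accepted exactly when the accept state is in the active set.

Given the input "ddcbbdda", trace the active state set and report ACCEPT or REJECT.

start: ε-closure({0}) = {0,2,4}
'd' @ 1: {1,3}  [accepting]
'd' @ 2: {}  — no active states
rest 'cbbdda' ignored (set empty)
final: {}; accept 1 not in set

Answer: REJECT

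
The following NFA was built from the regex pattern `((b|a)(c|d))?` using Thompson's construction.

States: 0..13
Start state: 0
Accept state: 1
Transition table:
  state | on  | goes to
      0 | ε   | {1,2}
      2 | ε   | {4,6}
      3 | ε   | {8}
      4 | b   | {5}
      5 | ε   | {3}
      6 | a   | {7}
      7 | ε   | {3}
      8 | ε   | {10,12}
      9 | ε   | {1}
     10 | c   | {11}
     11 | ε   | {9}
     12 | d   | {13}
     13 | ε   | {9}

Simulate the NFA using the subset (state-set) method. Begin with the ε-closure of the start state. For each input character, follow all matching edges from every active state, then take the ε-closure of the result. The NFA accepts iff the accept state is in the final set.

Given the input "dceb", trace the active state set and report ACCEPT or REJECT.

initial (ε-close {0}): {0,1,2,4,6}
'd' @ 1: {}  — state set empty
rest 'ceb' ignored (set empty)
final: {}; accept 1 not in set

Answer: REJECT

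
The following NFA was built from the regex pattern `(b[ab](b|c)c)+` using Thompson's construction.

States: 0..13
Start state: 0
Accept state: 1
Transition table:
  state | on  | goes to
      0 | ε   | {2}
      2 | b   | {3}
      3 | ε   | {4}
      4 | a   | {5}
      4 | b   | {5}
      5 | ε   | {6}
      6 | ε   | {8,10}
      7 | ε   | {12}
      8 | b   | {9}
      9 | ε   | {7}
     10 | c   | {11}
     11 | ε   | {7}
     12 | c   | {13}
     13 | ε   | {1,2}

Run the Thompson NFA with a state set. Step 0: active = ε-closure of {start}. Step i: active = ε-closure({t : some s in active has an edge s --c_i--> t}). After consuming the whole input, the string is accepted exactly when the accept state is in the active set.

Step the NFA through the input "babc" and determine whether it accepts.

Answer: ACCEPT

Steps:
initial (ε-close {0}): {0,2}
'b' @ 1: {3,4}
'a' @ 2: {5,6,8,10}
'b' @ 3: {7,9,12}
'c' @ 4: {1,2,13}  ✓accept
after full input: {1,2,13}  (accept=1 in)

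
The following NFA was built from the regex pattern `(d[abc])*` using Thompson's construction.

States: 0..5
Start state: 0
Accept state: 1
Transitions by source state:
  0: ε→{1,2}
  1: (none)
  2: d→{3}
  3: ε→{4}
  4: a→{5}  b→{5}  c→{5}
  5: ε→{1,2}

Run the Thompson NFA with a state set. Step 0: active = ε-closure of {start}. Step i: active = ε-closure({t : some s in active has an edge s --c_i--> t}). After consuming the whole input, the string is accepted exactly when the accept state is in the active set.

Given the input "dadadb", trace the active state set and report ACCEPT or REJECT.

Answer: ACCEPT

Steps:
initial (ε-close {0}): {0,1,2}
'd' @ 1: {3,4}
'a' @ 2: {1,2,5}  ✓accept
'd' @ 3: {3,4}
'a' @ 4: {1,2,5}  ✓accept
'd' @ 5: {3,4}
'b' @ 6: {1,2,5}  ✓accept
final: {1,2,5}; accept 1 in set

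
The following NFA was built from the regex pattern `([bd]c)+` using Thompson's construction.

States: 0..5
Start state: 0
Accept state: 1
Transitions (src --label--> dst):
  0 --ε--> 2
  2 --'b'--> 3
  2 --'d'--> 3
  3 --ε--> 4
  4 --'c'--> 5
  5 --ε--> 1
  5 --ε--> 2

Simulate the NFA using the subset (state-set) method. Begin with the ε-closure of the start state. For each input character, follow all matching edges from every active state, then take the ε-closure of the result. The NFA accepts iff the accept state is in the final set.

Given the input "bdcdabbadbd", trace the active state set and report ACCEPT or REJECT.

Answer: REJECT

Steps:
S₀ = ε-closure({0}) = {0,2}
'b' @ 1: {3,4}
'd' @ 2: {}  — state set empty
rest 'cdabbadbd' ignored (set empty)
final: {}; accept 1 not in set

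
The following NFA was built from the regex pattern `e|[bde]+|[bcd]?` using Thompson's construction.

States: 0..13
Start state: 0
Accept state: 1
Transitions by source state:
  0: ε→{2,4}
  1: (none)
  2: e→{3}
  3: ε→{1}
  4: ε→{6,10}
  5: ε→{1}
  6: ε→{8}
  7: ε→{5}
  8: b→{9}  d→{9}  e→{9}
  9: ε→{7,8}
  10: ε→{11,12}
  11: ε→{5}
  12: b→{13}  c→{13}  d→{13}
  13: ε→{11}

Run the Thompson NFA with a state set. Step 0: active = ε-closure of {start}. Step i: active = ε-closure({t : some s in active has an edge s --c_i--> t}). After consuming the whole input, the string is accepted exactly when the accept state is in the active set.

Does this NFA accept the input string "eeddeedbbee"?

Answer: ACCEPT

Derivation:
start: ε-closure({0}) = {0,1,2,4,5,6,8,10,11,12}
'e' @ 1: {1,3,5,7,8,9}  ✓accept
'e' @ 2: {1,5,7,8,9}  ✓accept
'd' @ 3: {1,5,7,8,9}  ✓accept
'd' @ 4: {1,5,7,8,9}  ✓accept
'e' @ 5: {1,5,7,8,9}  ✓accept
'e' @ 6: {1,5,7,8,9}  ✓accept
'd' @ 7: {1,5,7,8,9}  ✓accept
'b' @ 8: {1,5,7,8,9}  ✓accept
'b' @ 9: {1,5,7,8,9}  ✓accept
'e' @ 10: {1,5,7,8,9}  ✓accept
'e' @ 11: {1,5,7,8,9}  ✓accept
end set {1,5,7,8,9} — state 1 in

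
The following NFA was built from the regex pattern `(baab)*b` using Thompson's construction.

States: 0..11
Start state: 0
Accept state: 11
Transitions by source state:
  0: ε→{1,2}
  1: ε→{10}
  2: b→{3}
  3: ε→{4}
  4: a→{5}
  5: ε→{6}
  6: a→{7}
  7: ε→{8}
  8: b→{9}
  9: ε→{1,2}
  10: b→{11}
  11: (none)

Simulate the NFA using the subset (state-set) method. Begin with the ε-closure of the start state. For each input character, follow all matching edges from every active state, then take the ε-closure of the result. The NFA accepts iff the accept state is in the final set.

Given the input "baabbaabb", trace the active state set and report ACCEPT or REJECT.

initial (ε-close {0}): {0,1,2,10}
'b' @ 1: {3,4,11}  ✓accept
'a' @ 2: {5,6}
'a' @ 3: {7,8}
'b' @ 4: {1,2,9,10}
'b' @ 5: {3,4,11}  ✓accept
'a' @ 6: {5,6}
'a' @ 7: {7,8}
'b' @ 8: {1,2,9,10}
'b' @ 9: {3,4,11}  ✓accept
final: {3,4,11}; accept 11 in set

Answer: ACCEPT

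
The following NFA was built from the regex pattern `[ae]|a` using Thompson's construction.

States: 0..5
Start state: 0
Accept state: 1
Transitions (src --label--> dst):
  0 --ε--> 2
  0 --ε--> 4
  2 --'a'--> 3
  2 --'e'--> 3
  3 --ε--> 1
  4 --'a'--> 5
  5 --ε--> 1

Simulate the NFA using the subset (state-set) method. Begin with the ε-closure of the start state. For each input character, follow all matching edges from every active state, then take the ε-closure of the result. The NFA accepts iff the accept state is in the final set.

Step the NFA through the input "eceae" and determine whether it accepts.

Answer: REJECT

Steps:
S₀ = ε-closure({0}) = {0,2,4}
'e' @ 1: {1,3}  (accept∈set)
'c' @ 2: {}  — state set empty
rest 'eae' ignored (set empty)
final: {}; accept 1 not in set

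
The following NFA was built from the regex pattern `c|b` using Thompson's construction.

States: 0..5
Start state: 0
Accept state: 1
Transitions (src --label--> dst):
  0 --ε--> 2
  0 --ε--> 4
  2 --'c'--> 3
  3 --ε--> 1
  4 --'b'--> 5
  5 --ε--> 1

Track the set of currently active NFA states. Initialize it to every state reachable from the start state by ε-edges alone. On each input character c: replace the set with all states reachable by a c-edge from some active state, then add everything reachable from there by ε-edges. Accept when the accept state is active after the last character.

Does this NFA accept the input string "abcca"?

initial (ε-close {0}): {0,2,4}
'a' @ 1: {}  — state set empty
rest 'bcca' ignored (set empty)
final: {}; accept 1 not in set

Answer: REJECT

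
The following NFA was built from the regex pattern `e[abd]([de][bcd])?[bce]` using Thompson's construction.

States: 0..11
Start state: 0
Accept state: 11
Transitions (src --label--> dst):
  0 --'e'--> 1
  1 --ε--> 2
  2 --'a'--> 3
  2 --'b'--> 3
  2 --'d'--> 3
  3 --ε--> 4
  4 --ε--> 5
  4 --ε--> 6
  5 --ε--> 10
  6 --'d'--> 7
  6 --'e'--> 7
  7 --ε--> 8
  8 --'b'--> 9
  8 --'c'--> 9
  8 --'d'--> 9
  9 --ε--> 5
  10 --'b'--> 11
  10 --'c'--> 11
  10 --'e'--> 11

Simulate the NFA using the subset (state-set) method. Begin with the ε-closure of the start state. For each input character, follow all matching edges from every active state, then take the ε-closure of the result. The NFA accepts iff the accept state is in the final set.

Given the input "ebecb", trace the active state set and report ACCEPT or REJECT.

Answer: ACCEPT

Derivation:
initial (ε-close {0}): {0}
'e' @ 1: {1,2}
'b' @ 2: {3,4,5,6,10}
'e' @ 3: {7,8,11}  [accepting]
'c' @ 4: {5,9,10}
'b' @ 5: {11}  [accepting]
after full input: {11}  (accept=11 in)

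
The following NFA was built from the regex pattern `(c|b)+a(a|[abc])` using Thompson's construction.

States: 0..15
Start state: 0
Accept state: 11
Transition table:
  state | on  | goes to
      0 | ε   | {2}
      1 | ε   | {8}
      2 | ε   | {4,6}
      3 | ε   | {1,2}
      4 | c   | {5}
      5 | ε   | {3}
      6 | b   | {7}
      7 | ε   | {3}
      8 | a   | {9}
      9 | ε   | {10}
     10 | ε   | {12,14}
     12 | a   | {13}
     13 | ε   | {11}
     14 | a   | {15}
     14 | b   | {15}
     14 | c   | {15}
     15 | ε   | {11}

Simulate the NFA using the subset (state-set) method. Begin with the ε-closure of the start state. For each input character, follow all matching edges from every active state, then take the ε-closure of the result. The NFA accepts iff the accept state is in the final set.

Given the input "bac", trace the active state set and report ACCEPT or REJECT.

S₀ = ε-closure({0}) = {0,2,4,6}
'b' @ 1: {1,2,3,4,6,7,8}
'a' @ 2: {9,10,12,14}
'c' @ 3: {11,15}  ✓accept
after full input: {11,15}  (accept=11 in)

Answer: ACCEPT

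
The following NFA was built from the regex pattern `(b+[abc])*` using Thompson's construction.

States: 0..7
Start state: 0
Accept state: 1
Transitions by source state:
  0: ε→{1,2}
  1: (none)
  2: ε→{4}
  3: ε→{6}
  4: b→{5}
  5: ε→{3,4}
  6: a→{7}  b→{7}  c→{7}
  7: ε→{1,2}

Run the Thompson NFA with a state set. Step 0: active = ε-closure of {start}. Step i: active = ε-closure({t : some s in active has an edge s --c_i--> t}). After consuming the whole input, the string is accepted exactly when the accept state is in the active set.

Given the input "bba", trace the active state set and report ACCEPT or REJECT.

Answer: ACCEPT

Steps:
start: ε-closure({0}) = {0,1,2,4}
'b' @ 1: {3,4,5,6}
'b' @ 2: {1,2,3,4,5,6,7}  (accept∈set)
'a' @ 3: {1,2,4,7}  (accept∈set)
final: {1,2,4,7}; accept 1 in set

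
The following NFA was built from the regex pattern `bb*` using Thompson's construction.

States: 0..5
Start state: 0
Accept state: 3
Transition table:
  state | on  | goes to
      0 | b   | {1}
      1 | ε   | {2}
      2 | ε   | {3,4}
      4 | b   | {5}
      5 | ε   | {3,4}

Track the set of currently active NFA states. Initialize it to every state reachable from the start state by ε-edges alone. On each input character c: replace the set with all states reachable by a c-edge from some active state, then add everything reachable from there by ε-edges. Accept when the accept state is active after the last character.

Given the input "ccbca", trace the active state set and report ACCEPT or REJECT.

initial (ε-close {0}): {0}
'c' @ 1: {}  — state set empty
rest 'cbca' ignored (set empty)
final: {}; accept 3 not in set

Answer: REJECT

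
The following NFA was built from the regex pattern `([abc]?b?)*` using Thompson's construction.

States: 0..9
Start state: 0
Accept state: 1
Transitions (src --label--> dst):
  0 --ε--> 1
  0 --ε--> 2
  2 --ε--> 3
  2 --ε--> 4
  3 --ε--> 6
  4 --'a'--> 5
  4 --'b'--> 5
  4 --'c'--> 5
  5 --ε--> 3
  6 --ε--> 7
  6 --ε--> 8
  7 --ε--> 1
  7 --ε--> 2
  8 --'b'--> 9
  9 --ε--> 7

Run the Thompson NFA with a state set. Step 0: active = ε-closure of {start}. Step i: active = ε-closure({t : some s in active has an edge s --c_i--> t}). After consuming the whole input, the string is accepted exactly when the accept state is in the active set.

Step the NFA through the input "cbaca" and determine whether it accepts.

Answer: ACCEPT

Steps:
S₀ = ε-closure({0}) = {0,1,2,3,4,6,7,8}
'c' @ 1: {1,2,3,4,5,6,7,8}  ✓accept
'b' @ 2: {1,2,3,4,5,6,7,8,9}  ✓accept
'a' @ 3: {1,2,3,4,5,6,7,8}  ✓accept
'c' @ 4: {1,2,3,4,5,6,7,8}  ✓accept
'a' @ 5: {1,2,3,4,5,6,7,8}  ✓accept
final: {1,2,3,4,5,6,7,8}; accept 1 in set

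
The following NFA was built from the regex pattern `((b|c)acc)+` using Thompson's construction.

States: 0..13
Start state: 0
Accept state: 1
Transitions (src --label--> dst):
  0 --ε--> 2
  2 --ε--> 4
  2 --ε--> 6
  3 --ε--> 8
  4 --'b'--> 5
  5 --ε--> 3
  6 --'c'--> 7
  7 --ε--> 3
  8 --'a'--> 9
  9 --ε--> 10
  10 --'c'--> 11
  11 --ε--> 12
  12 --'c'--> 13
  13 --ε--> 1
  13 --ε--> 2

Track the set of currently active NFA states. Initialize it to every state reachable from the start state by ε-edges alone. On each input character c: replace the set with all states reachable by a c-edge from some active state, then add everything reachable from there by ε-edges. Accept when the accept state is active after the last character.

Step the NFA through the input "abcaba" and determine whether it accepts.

S₀ = ε-closure({0}) = {0,2,4,6}
'a' @ 1: {}  — state set empty
rest 'bcaba' ignored (set empty)
final: {}; accept 1 not in set

Answer: REJECT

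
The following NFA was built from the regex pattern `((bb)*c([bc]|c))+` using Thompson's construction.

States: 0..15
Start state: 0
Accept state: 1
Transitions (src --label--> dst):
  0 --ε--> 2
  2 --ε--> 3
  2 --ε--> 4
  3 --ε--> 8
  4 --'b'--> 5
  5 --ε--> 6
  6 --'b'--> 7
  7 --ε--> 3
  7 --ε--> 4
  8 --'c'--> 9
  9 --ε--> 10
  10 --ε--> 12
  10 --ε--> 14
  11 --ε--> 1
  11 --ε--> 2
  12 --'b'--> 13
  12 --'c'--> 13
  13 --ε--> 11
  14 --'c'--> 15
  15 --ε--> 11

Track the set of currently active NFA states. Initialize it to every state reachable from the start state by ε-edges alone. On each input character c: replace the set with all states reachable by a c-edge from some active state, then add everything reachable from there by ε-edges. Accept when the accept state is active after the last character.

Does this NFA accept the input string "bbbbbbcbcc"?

Answer: ACCEPT

Trace:
S₀ = ε-closure({0}) = {0,2,3,4,8}
'b' @ 1: {5,6}
'b' @ 2: {3,4,7,8}
'b' @ 3: {5,6}
'b' @ 4: {3,4,7,8}
'b' @ 5: {5,6}
'b' @ 6: {3,4,7,8}
'c' @ 7: {9,10,12,14}
'b' @ 8: {1,2,3,4,8,11,13}  ✓accept
'c' @ 9: {9,10,12,14}
'c' @ 10: {1,2,3,4,8,11,13,15}  ✓accept
end set {1,2,3,4,8,11,13,15} — state 1 in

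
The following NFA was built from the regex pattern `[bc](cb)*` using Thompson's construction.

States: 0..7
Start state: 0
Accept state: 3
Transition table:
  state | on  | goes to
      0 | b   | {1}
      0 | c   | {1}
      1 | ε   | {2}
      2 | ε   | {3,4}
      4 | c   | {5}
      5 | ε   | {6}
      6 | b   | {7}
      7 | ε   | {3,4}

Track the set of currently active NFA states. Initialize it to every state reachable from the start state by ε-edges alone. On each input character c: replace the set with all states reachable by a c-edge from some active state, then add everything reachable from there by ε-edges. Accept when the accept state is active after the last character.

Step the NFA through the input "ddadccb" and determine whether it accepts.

S₀ = ε-closure({0}) = {0}
'd' @ 1: {}  — state set empty
rest 'dadccb' ignored (set empty)
end set {} — state 3 not in

Answer: REJECT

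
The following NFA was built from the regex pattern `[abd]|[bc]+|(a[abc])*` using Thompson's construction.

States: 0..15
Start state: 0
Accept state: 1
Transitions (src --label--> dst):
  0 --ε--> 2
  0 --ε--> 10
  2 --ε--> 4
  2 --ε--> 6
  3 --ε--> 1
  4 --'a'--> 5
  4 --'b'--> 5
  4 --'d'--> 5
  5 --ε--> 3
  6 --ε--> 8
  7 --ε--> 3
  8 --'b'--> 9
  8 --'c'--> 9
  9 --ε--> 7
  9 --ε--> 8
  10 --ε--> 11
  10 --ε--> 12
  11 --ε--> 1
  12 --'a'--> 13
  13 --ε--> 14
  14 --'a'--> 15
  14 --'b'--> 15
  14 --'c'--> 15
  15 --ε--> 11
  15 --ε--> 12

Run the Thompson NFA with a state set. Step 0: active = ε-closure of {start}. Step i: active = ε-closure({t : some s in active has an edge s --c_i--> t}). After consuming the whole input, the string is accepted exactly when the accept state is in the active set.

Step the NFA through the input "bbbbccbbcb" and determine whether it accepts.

Answer: ACCEPT

Steps:
initial (ε-close {0}): {0,1,2,4,6,8,10,11,12}
'b' @ 1: {1,3,5,7,8,9}  [accepting]
'b' @ 2: {1,3,7,8,9}  [accepting]
'b' @ 3: {1,3,7,8,9}  [accepting]
'b' @ 4: {1,3,7,8,9}  [accepting]
'c' @ 5: {1,3,7,8,9}  [accepting]
'c' @ 6: {1,3,7,8,9}  [accepting]
'b' @ 7: {1,3,7,8,9}  [accepting]
'b' @ 8: {1,3,7,8,9}  [accepting]
'c' @ 9: {1,3,7,8,9}  [accepting]
'b' @ 10: {1,3,7,8,9}  [accepting]
end set {1,3,7,8,9} — state 1 in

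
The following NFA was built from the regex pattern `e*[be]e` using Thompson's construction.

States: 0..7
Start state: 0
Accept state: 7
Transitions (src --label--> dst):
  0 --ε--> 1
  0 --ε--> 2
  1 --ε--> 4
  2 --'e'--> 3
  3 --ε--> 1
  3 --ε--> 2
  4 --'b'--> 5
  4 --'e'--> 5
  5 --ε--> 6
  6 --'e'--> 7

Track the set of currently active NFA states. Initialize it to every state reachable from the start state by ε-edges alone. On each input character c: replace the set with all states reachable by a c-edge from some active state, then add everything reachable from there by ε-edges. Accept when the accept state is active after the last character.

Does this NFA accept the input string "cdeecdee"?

S₀ = ε-closure({0}) = {0,1,2,4}
'c' @ 1: {}  — state set empty
rest 'deecdee' ignored (set empty)
after full input: {}  (accept=7 not in)

Answer: REJECT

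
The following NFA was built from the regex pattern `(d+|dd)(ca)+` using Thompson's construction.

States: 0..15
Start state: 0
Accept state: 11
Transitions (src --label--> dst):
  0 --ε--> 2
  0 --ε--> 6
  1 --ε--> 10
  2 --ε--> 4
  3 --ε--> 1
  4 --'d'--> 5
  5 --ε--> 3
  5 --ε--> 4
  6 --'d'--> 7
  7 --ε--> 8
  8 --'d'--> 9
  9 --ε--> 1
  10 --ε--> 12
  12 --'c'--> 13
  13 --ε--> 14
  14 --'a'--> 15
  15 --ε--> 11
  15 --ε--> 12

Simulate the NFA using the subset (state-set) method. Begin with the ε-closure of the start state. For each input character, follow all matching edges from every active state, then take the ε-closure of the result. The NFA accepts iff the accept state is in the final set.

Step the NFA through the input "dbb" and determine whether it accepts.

start: ε-closure({0}) = {0,2,4,6}
'd' @ 1: {1,3,4,5,7,8,10,12}
'b' @ 2: {}  — state set empty
rest 'b' ignored (set empty)
after full input: {}  (accept=11 not in)

Answer: REJECT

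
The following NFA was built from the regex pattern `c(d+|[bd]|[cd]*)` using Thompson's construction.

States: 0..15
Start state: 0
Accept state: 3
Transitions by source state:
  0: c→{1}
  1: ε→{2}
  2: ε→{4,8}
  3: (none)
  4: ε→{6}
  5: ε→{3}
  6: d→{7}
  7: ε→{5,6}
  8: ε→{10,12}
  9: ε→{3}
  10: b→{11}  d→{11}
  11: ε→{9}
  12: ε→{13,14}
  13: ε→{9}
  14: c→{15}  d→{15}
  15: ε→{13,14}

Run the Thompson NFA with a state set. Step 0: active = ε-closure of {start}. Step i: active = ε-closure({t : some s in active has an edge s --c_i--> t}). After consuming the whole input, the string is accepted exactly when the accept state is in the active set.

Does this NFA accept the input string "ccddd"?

start: ε-closure({0}) = {0}
'c' @ 1: {1,2,3,4,6,8,9,10,12,13,14}  ✓accept
'c' @ 2: {3,9,13,14,15}  ✓accept
'd' @ 3: {3,9,13,14,15}  ✓accept
'd' @ 4: {3,9,13,14,15}  ✓accept
'd' @ 5: {3,9,13,14,15}  ✓accept
after full input: {3,9,13,14,15}  (accept=3 in)

Answer: ACCEPT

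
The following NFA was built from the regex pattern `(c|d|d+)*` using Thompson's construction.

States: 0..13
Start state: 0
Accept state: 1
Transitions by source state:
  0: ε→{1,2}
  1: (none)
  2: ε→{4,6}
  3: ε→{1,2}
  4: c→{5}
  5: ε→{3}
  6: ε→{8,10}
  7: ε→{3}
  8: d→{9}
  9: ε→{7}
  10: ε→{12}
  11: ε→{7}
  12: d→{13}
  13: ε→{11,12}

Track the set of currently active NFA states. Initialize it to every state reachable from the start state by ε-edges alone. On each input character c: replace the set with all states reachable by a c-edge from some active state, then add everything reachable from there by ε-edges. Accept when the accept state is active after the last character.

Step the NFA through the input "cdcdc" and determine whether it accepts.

initial (ε-close {0}): {0,1,2,4,6,8,10,12}
'c' @ 1: {1,2,3,4,5,6,8,10,12}  (accept∈set)
'd' @ 2: {1,2,3,4,6,7,8,9,10,11,12,13}  (accept∈set)
'c' @ 3: {1,2,3,4,5,6,8,10,12}  (accept∈set)
'd' @ 4: {1,2,3,4,6,7,8,9,10,11,12,13}  (accept∈set)
'c' @ 5: {1,2,3,4,5,6,8,10,12}  (accept∈set)
end set {1,2,3,4,5,6,8,10,12} — state 1 in

Answer: ACCEPT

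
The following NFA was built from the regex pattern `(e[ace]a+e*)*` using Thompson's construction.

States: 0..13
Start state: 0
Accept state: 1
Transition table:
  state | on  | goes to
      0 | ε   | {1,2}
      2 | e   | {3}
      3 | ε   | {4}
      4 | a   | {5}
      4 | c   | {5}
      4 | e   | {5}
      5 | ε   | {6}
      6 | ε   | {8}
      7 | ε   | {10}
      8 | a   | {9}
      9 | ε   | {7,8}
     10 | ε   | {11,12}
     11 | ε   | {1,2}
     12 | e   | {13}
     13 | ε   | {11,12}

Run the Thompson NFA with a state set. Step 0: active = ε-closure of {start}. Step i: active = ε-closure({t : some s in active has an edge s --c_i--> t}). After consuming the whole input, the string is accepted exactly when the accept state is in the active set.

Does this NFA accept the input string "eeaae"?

Answer: ACCEPT

Steps:
start: ε-closure({0}) = {0,1,2}
'e' @ 1: {3,4}
'e' @ 2: {5,6,8}
'a' @ 3: {1,2,7,8,9,10,11,12}  (accept∈set)
'a' @ 4: {1,2,7,8,9,10,11,12}  (accept∈set)
'e' @ 5: {1,2,3,4,11,12,13}  (accept∈set)
final: {1,2,3,4,11,12,13}; accept 1 in set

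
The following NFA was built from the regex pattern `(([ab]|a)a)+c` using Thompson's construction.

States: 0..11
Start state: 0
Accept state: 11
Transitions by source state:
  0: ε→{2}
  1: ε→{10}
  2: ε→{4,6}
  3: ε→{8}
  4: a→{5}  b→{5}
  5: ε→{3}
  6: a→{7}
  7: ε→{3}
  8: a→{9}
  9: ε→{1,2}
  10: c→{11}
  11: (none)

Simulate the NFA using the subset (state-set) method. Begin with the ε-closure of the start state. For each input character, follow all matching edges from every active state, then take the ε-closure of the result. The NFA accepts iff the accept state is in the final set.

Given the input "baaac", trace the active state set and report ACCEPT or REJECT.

Answer: ACCEPT

Trace:
S₀ = ε-closure({0}) = {0,2,4,6}
'b' @ 1: {3,5,8}
'a' @ 2: {1,2,4,6,9,10}
'a' @ 3: {3,5,7,8}
'a' @ 4: {1,2,4,6,9,10}
'c' @ 5: {11}  (accept∈set)
after full input: {11}  (accept=11 in)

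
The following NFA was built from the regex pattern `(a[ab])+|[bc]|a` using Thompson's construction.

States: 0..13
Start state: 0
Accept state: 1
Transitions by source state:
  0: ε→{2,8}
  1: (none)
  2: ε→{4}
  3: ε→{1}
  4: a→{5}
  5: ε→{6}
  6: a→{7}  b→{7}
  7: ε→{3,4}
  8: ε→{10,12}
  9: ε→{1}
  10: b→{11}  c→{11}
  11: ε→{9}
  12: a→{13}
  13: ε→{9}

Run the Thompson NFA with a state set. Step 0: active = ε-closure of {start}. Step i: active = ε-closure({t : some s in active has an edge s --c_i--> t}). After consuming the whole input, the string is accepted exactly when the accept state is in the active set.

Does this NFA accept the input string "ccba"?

Answer: REJECT

Steps:
initial (ε-close {0}): {0,2,4,8,10,12}
'c' @ 1: {1,9,11}  ✓accept
'c' @ 2: {}  — state set empty
rest 'ba' ignored (set empty)
final: {}; accept 1 not in set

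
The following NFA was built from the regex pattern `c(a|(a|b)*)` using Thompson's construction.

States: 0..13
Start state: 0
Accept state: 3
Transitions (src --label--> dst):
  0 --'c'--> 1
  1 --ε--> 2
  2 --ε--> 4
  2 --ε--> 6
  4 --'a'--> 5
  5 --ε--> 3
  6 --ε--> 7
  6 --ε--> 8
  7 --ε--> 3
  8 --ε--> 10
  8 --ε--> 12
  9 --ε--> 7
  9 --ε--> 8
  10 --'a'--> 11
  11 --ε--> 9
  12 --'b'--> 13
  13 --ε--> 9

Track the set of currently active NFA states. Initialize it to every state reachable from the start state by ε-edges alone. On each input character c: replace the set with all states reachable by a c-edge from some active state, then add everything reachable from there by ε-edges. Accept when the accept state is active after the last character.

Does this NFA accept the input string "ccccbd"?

Answer: REJECT

Trace:
start: ε-closure({0}) = {0}
'c' @ 1: {1,2,3,4,6,7,8,10,12}  [accepting]
'c' @ 2: {}  — dead — no transitions
rest 'ccbd' ignored (set empty)
end set {} — state 3 not in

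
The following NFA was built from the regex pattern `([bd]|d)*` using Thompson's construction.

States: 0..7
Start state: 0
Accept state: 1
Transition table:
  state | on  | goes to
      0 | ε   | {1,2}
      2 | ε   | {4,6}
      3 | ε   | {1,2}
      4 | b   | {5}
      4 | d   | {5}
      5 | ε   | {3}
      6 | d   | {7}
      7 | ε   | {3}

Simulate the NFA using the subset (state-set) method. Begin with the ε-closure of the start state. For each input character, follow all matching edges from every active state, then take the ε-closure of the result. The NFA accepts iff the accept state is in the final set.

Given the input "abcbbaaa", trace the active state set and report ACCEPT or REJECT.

start: ε-closure({0}) = {0,1,2,4,6}
'a' @ 1: {}  — no active states
rest 'bcbbaaa' ignored (set empty)
end set {} — state 1 not in

Answer: REJECT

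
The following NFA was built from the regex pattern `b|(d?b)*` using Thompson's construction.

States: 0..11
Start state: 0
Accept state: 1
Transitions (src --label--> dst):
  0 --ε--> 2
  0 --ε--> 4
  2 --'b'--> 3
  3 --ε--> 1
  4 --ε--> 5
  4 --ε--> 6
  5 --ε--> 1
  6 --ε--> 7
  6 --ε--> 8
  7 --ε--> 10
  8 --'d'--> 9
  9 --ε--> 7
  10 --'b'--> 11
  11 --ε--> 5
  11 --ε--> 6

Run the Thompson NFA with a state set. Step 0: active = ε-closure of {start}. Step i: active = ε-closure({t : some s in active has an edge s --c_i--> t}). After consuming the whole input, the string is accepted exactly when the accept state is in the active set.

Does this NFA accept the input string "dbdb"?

S₀ = ε-closure({0}) = {0,1,2,4,5,6,7,8,10}
'd' @ 1: {7,9,10}
'b' @ 2: {1,5,6,7,8,10,11}  ✓accept
'd' @ 3: {7,9,10}
'b' @ 4: {1,5,6,7,8,10,11}  ✓accept
after full input: {1,5,6,7,8,10,11}  (accept=1 in)

Answer: ACCEPT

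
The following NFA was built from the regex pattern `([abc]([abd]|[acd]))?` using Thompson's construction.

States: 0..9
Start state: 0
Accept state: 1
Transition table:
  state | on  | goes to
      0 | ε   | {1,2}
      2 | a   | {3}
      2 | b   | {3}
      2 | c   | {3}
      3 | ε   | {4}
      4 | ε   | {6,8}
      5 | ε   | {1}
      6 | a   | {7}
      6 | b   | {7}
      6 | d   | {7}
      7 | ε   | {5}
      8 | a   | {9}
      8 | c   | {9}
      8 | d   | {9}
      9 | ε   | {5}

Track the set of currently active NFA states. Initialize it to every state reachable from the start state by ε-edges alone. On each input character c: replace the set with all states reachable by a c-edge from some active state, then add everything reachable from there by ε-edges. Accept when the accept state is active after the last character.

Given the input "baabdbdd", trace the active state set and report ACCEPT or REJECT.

Answer: REJECT

Trace:
S₀ = ε-closure({0}) = {0,1,2}
'b' @ 1: {3,4,6,8}
'a' @ 2: {1,5,7,9}  (accept∈set)
'a' @ 3: {}  — no active states
rest 'bdbdd' ignored (set empty)
final: {}; accept 1 not in set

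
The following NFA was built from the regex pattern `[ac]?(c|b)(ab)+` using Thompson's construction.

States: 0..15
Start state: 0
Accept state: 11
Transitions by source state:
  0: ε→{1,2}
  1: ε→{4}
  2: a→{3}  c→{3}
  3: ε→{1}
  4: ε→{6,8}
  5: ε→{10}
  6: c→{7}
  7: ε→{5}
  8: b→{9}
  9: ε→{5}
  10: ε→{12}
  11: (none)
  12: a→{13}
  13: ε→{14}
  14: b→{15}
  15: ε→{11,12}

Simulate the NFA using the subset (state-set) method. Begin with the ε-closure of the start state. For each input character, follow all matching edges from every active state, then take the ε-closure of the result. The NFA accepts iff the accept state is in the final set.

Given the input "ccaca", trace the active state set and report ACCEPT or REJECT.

Answer: REJECT

Steps:
start: ε-closure({0}) = {0,1,2,4,6,8}
'c' @ 1: {1,3,4,5,6,7,8,10,12}
'c' @ 2: {5,7,10,12}
'a' @ 3: {13,14}
'c' @ 4: {}  — no active states
rest 'a' ignored (set empty)
end set {} — state 11 not in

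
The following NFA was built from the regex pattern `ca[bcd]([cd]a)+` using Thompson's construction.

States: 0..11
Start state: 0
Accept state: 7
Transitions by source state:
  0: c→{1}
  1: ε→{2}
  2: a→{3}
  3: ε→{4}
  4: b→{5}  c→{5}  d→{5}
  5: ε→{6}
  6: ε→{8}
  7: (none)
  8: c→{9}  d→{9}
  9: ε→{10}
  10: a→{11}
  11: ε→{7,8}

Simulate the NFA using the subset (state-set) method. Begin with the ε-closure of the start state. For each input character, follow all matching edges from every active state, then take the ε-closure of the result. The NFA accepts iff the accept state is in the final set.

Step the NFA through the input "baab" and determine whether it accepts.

start: ε-closure({0}) = {0}
'b' @ 1: {}  — state set empty
rest 'aab' ignored (set empty)
final: {}; accept 7 not in set

Answer: REJECT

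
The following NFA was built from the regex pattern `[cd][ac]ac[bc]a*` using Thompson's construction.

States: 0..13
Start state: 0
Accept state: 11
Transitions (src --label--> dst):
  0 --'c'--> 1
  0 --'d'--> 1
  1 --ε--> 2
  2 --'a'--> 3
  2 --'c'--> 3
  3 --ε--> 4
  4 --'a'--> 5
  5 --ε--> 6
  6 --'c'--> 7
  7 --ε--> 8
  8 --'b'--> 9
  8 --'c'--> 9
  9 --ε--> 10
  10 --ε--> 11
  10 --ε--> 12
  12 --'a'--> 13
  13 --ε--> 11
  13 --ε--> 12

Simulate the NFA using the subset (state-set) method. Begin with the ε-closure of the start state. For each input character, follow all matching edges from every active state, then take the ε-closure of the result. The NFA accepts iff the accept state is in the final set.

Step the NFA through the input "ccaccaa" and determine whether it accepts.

start: ε-closure({0}) = {0}
'c' @ 1: {1,2}
'c' @ 2: {3,4}
'a' @ 3: {5,6}
'c' @ 4: {7,8}
'c' @ 5: {9,10,11,12}  ✓accept
'a' @ 6: {11,12,13}  ✓accept
'a' @ 7: {11,12,13}  ✓accept
after full input: {11,12,13}  (accept=11 in)

Answer: ACCEPT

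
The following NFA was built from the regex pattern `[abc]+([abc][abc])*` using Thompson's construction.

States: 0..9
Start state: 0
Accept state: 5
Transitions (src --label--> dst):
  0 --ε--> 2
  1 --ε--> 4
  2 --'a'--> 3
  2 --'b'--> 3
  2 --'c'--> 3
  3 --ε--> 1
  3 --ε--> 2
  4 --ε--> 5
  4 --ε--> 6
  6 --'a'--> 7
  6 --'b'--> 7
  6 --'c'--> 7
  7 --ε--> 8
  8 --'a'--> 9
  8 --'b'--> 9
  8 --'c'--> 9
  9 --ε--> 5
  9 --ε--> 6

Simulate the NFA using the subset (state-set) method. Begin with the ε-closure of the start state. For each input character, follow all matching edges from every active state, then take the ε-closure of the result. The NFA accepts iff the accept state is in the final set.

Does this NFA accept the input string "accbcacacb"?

start: ε-closure({0}) = {0,2}
'a' @ 1: {1,2,3,4,5,6}  ✓accept
'c' @ 2: {1,2,3,4,5,6,7,8}  ✓accept
'c' @ 3: {1,2,3,4,5,6,7,8,9}  ✓accept
'b' @ 4: {1,2,3,4,5,6,7,8,9}  ✓accept
'c' @ 5: {1,2,3,4,5,6,7,8,9}  ✓accept
'a' @ 6: {1,2,3,4,5,6,7,8,9}  ✓accept
'c' @ 7: {1,2,3,4,5,6,7,8,9}  ✓accept
'a' @ 8: {1,2,3,4,5,6,7,8,9}  ✓accept
'c' @ 9: {1,2,3,4,5,6,7,8,9}  ✓accept
'b' @ 10: {1,2,3,4,5,6,7,8,9}  ✓accept
after full input: {1,2,3,4,5,6,7,8,9}  (accept=5 in)

Answer: ACCEPT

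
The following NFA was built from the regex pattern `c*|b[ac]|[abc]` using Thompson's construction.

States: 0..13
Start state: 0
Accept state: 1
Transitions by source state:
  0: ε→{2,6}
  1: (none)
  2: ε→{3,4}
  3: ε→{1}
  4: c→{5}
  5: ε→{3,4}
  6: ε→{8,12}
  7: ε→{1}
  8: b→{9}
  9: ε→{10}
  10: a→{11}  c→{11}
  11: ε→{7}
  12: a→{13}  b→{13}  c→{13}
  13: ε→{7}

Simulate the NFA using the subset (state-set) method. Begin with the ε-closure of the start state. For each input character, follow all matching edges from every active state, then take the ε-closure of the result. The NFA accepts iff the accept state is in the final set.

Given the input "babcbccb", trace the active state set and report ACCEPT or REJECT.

Answer: REJECT

Derivation:
initial (ε-close {0}): {0,1,2,3,4,6,8,12}
'b' @ 1: {1,7,9,10,13}  ✓accept
'a' @ 2: {1,7,11}  ✓accept
'b' @ 3: {}  — dead — no transitions
rest 'cbccb' ignored (set empty)
final: {}; accept 1 not in set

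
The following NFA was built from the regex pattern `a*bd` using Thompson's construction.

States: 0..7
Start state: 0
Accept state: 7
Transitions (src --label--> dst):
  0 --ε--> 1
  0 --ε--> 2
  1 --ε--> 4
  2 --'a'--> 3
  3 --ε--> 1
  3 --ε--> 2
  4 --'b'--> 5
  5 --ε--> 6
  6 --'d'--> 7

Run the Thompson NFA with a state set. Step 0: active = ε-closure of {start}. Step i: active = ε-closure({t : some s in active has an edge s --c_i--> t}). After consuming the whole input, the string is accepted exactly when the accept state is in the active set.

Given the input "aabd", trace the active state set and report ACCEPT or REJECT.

Answer: ACCEPT

Derivation:
S₀ = ε-closure({0}) = {0,1,2,4}
'a' @ 1: {1,2,3,4}
'a' @ 2: {1,2,3,4}
'b' @ 3: {5,6}
'd' @ 4: {7}  ✓accept
end set {7} — state 7 in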